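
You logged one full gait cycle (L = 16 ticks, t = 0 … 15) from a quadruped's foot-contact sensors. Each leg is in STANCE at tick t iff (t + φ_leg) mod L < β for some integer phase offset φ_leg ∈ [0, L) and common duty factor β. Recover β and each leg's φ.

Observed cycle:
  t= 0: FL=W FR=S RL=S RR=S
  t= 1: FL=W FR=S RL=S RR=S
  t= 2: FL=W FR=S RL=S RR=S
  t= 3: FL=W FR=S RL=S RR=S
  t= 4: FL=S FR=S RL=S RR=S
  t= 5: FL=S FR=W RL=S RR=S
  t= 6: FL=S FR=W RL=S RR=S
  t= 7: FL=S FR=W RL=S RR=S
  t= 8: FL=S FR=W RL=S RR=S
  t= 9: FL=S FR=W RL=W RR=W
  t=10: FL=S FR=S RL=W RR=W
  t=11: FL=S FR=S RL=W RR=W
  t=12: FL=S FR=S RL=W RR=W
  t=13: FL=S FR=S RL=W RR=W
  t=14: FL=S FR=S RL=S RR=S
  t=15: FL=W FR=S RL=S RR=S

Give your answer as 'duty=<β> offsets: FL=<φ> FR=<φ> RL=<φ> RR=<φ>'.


duty β = stance ticks per leg = 11
FL: stance ticks = 11; W→S at t=4 → φ=12
FR: stance ticks = 11; W→S at t=10 → φ=6
RL: stance ticks = 11; W→S at t=14 → φ=2
RR: stance ticks = 11; W→S at t=14 → φ=2

duty=11 offsets: FL=12 FR=6 RL=2 RR=2


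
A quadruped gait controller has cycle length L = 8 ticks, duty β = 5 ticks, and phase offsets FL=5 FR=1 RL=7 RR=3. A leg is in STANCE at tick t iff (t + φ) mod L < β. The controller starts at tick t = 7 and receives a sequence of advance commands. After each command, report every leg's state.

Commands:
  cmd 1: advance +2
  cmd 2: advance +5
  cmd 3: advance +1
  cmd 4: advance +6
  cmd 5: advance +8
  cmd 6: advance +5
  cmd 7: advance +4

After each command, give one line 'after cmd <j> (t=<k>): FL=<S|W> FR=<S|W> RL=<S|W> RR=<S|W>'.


after cmd 1 (t=9): FL=W FR=S RL=S RR=S
after cmd 2 (t=14): FL=S FR=W RL=W RR=S
after cmd 3 (t=15): FL=S FR=S RL=W RR=S
after cmd 4 (t=21): FL=S FR=W RL=S RR=S
after cmd 5 (t=29): FL=S FR=W RL=S RR=S
after cmd 6 (t=34): FL=W FR=S RL=S RR=W
after cmd 7 (t=38): FL=S FR=W RL=W RR=S

start t=7: FL=S FR=S RL=W RR=S
cmd 1: advance +2 → t=9, phase=(6,2,0,4) → FL=W FR=S RL=S RR=S
cmd 2: advance +5 → t=14, phase=(3,7,5,1) → FL=S FR=W RL=W RR=S
cmd 3: advance +1 → t=15, phase=(4,0,6,2) → FL=S FR=S RL=W RR=S
cmd 4: advance +6 → t=21, phase=(2,6,4,0) → FL=S FR=W RL=S RR=S
cmd 5: advance +8 → t=29, phase=(2,6,4,0) → FL=S FR=W RL=S RR=S
cmd 6: advance +5 → t=34, phase=(7,3,1,5) → FL=W FR=S RL=S RR=W
cmd 7: advance +4 → t=38, phase=(3,7,5,1) → FL=S FR=W RL=W RR=S


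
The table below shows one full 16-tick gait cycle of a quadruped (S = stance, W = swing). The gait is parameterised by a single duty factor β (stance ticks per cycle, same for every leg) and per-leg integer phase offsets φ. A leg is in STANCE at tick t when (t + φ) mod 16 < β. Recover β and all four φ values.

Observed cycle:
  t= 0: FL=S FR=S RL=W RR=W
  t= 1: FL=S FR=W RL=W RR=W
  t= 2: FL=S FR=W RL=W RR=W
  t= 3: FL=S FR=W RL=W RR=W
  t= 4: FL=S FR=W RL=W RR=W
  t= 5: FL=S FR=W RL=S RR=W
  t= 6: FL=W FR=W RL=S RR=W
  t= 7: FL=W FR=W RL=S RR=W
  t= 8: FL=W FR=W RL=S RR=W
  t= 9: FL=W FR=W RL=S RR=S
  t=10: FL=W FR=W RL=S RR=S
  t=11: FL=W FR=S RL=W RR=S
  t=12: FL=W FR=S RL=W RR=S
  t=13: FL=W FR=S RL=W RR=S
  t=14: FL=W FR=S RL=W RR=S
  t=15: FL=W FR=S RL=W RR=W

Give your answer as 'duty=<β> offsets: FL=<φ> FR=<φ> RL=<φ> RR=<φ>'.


duty β = stance ticks per leg = 6
FL: stance ticks = 6; W→S at t=0 → φ=0
FR: stance ticks = 6; W→S at t=11 → φ=5
RL: stance ticks = 6; W→S at t=5 → φ=11
RR: stance ticks = 6; W→S at t=9 → φ=7

duty=6 offsets: FL=0 FR=5 RL=11 RR=7


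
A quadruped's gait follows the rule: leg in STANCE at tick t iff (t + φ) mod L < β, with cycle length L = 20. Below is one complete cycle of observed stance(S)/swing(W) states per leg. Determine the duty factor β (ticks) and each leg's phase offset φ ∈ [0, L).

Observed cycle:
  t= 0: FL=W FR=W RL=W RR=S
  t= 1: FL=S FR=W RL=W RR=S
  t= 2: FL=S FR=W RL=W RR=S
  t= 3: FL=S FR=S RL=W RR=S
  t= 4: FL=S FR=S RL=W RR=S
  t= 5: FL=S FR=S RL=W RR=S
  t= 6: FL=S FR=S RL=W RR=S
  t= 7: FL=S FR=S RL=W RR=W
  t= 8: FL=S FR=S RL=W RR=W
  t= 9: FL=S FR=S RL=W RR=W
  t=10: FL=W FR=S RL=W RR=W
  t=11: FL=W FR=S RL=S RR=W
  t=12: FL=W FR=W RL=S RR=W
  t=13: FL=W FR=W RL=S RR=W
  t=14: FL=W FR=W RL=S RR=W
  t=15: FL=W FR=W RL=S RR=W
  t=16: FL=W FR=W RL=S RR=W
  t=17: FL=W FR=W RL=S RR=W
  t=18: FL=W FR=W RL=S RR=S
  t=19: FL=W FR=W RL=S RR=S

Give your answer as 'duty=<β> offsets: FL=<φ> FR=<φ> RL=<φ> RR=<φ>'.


duty β = stance ticks per leg = 9
FL: stance ticks = 9; W→S at t=1 → φ=19
FR: stance ticks = 9; W→S at t=3 → φ=17
RL: stance ticks = 9; W→S at t=11 → φ=9
RR: stance ticks = 9; W→S at t=18 → φ=2

duty=9 offsets: FL=19 FR=17 RL=9 RR=2


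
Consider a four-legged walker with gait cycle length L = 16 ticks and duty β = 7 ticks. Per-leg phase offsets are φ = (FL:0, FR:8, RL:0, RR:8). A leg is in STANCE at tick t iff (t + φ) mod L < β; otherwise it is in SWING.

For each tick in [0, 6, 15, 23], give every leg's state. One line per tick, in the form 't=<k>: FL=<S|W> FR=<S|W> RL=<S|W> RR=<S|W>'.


t=0: phase=(0,8,0,8) vs β=7 → FL=S FR=W RL=S RR=W
t=6: phase=(6,14,6,14) vs β=7 → FL=S FR=W RL=S RR=W
t=15: phase=(15,7,15,7) vs β=7 → FL=W FR=W RL=W RR=W
t=23: phase=(7,15,7,15) vs β=7 → FL=W FR=W RL=W RR=W

t=0: FL=S FR=W RL=S RR=W
t=6: FL=S FR=W RL=S RR=W
t=15: FL=W FR=W RL=W RR=W
t=23: FL=W FR=W RL=W RR=W


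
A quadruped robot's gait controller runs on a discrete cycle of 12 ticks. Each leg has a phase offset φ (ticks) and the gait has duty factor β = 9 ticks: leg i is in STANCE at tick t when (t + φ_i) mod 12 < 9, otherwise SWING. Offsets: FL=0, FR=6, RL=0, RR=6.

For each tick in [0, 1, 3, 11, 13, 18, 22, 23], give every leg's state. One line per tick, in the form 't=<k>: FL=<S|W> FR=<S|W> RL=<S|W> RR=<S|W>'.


t=0: FL=S FR=S RL=S RR=S
t=1: FL=S FR=S RL=S RR=S
t=3: FL=S FR=W RL=S RR=W
t=11: FL=W FR=S RL=W RR=S
t=13: FL=S FR=S RL=S RR=S
t=18: FL=S FR=S RL=S RR=S
t=22: FL=W FR=S RL=W RR=S
t=23: FL=W FR=S RL=W RR=S

t=0: phase=(0,6,0,6) vs β=9 → FL=S FR=S RL=S RR=S
t=1: phase=(1,7,1,7) vs β=9 → FL=S FR=S RL=S RR=S
t=3: phase=(3,9,3,9) vs β=9 → FL=S FR=W RL=S RR=W
t=11: phase=(11,5,11,5) vs β=9 → FL=W FR=S RL=W RR=S
t=13: phase=(1,7,1,7) vs β=9 → FL=S FR=S RL=S RR=S
t=18: phase=(6,0,6,0) vs β=9 → FL=S FR=S RL=S RR=S
t=22: phase=(10,4,10,4) vs β=9 → FL=W FR=S RL=W RR=S
t=23: phase=(11,5,11,5) vs β=9 → FL=W FR=S RL=W RR=S


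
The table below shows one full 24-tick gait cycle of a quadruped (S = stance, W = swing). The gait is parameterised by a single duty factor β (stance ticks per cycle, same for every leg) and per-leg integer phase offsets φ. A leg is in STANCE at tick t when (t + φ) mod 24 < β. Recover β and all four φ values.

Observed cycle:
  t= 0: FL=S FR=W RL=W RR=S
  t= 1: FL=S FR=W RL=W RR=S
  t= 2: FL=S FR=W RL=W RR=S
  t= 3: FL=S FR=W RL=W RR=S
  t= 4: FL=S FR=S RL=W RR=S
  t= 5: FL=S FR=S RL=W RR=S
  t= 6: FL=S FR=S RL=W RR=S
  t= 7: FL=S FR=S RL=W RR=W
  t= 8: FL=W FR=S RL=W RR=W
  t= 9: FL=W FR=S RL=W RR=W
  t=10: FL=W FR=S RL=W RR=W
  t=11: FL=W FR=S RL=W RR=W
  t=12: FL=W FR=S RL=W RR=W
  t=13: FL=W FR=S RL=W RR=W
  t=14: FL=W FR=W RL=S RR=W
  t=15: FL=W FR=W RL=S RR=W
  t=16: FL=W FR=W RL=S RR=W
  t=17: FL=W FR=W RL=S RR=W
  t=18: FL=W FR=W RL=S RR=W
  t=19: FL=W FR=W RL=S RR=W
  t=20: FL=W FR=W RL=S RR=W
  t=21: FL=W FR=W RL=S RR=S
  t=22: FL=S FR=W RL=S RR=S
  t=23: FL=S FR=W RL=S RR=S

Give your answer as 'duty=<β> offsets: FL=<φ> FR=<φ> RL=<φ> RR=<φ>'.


duty=10 offsets: FL=2 FR=20 RL=10 RR=3

duty β = stance ticks per leg = 10
FL: stance ticks = 10; W→S at t=22 → φ=2
FR: stance ticks = 10; W→S at t=4 → φ=20
RL: stance ticks = 10; W→S at t=14 → φ=10
RR: stance ticks = 10; W→S at t=21 → φ=3


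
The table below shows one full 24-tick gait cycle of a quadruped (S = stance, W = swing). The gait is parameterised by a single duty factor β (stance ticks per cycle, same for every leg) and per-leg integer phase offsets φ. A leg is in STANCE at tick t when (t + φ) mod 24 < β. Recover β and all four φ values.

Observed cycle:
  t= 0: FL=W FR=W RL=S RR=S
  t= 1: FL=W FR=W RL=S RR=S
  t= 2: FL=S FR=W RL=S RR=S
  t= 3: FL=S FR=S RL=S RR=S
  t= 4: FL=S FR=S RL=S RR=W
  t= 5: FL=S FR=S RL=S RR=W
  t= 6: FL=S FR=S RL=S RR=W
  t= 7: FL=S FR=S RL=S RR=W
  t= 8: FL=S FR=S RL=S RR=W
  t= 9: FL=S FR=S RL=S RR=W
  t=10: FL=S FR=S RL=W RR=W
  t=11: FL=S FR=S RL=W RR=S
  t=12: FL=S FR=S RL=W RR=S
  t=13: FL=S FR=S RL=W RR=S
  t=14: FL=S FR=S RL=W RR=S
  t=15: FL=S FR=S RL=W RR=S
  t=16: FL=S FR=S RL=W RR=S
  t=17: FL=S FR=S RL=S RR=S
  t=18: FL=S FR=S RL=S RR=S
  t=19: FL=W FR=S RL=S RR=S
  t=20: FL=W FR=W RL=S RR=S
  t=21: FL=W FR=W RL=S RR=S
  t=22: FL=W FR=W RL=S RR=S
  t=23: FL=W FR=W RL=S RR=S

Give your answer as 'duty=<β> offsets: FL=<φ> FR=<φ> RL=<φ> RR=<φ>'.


duty β = stance ticks per leg = 17
FL: stance ticks = 17; W→S at t=2 → φ=22
FR: stance ticks = 17; W→S at t=3 → φ=21
RL: stance ticks = 17; W→S at t=17 → φ=7
RR: stance ticks = 17; W→S at t=11 → φ=13

duty=17 offsets: FL=22 FR=21 RL=7 RR=13


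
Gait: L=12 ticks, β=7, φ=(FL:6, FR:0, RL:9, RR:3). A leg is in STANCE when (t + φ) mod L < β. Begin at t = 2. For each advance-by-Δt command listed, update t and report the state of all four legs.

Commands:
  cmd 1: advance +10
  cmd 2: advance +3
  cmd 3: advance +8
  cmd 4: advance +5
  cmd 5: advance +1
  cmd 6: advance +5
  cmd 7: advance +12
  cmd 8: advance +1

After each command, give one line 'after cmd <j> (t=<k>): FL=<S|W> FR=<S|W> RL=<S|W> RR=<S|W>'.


after cmd 1 (t=12): FL=S FR=S RL=W RR=S
after cmd 2 (t=15): FL=W FR=S RL=S RR=S
after cmd 3 (t=23): FL=S FR=W RL=W RR=S
after cmd 4 (t=28): FL=W FR=S RL=S RR=W
after cmd 5 (t=29): FL=W FR=S RL=S RR=W
after cmd 6 (t=34): FL=S FR=W RL=W RR=S
after cmd 7 (t=46): FL=S FR=W RL=W RR=S
after cmd 8 (t=47): FL=S FR=W RL=W RR=S

start t=2: FL=W FR=S RL=W RR=S
cmd 1: advance +10 → t=12, phase=(6,0,9,3) → FL=S FR=S RL=W RR=S
cmd 2: advance +3 → t=15, phase=(9,3,0,6) → FL=W FR=S RL=S RR=S
cmd 3: advance +8 → t=23, phase=(5,11,8,2) → FL=S FR=W RL=W RR=S
cmd 4: advance +5 → t=28, phase=(10,4,1,7) → FL=W FR=S RL=S RR=W
cmd 5: advance +1 → t=29, phase=(11,5,2,8) → FL=W FR=S RL=S RR=W
cmd 6: advance +5 → t=34, phase=(4,10,7,1) → FL=S FR=W RL=W RR=S
cmd 7: advance +12 → t=46, phase=(4,10,7,1) → FL=S FR=W RL=W RR=S
cmd 8: advance +1 → t=47, phase=(5,11,8,2) → FL=S FR=W RL=W RR=S


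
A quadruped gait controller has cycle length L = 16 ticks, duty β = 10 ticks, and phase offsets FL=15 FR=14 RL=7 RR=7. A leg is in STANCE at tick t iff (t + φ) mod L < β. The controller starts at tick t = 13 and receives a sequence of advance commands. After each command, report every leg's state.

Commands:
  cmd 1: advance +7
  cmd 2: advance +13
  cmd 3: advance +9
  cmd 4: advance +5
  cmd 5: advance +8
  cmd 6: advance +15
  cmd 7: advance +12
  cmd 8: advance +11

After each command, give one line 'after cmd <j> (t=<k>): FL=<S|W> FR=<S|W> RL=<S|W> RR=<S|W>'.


start t=13: FL=W FR=W RL=S RR=S
cmd 1: advance +7 → t=20, phase=(3,2,11,11) → FL=S FR=S RL=W RR=W
cmd 2: advance +13 → t=33, phase=(0,15,8,8) → FL=S FR=W RL=S RR=S
cmd 3: advance +9 → t=42, phase=(9,8,1,1) → FL=S FR=S RL=S RR=S
cmd 4: advance +5 → t=47, phase=(14,13,6,6) → FL=W FR=W RL=S RR=S
cmd 5: advance +8 → t=55, phase=(6,5,14,14) → FL=S FR=S RL=W RR=W
cmd 6: advance +15 → t=70, phase=(5,4,13,13) → FL=S FR=S RL=W RR=W
cmd 7: advance +12 → t=82, phase=(1,0,9,9) → FL=S FR=S RL=S RR=S
cmd 8: advance +11 → t=93, phase=(12,11,4,4) → FL=W FR=W RL=S RR=S

after cmd 1 (t=20): FL=S FR=S RL=W RR=W
after cmd 2 (t=33): FL=S FR=W RL=S RR=S
after cmd 3 (t=42): FL=S FR=S RL=S RR=S
after cmd 4 (t=47): FL=W FR=W RL=S RR=S
after cmd 5 (t=55): FL=S FR=S RL=W RR=W
after cmd 6 (t=70): FL=S FR=S RL=W RR=W
after cmd 7 (t=82): FL=S FR=S RL=S RR=S
after cmd 8 (t=93): FL=W FR=W RL=S RR=S


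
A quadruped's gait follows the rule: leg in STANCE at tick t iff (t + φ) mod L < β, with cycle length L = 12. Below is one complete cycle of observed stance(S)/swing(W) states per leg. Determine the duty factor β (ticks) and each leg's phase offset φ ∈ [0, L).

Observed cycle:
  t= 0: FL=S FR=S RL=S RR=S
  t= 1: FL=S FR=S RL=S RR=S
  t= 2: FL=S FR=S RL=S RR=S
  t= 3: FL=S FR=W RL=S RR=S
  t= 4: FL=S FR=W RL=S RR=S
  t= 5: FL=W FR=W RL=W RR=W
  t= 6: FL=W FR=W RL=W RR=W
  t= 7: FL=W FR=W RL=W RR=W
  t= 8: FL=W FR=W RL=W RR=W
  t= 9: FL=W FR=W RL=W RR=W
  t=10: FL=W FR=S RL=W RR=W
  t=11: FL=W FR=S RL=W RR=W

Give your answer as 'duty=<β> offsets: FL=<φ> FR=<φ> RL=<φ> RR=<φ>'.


duty β = stance ticks per leg = 5
FL: stance ticks = 5; W→S at t=0 → φ=0
FR: stance ticks = 5; W→S at t=10 → φ=2
RL: stance ticks = 5; W→S at t=0 → φ=0
RR: stance ticks = 5; W→S at t=0 → φ=0

duty=5 offsets: FL=0 FR=2 RL=0 RR=0


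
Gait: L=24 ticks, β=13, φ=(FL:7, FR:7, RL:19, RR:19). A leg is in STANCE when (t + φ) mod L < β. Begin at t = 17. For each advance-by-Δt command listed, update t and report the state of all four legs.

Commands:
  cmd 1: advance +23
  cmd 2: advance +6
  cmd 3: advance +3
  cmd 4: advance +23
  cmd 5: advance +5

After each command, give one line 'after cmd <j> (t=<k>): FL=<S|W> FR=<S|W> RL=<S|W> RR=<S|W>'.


after cmd 1 (t=40): FL=W FR=W RL=S RR=S
after cmd 2 (t=46): FL=S FR=S RL=W RR=W
after cmd 3 (t=49): FL=S FR=S RL=W RR=W
after cmd 4 (t=72): FL=S FR=S RL=W RR=W
after cmd 5 (t=77): FL=S FR=S RL=S RR=S

start t=17: FL=S FR=S RL=S RR=S
cmd 1: advance +23 → t=40, phase=(23,23,11,11) → FL=W FR=W RL=S RR=S
cmd 2: advance +6 → t=46, phase=(5,5,17,17) → FL=S FR=S RL=W RR=W
cmd 3: advance +3 → t=49, phase=(8,8,20,20) → FL=S FR=S RL=W RR=W
cmd 4: advance +23 → t=72, phase=(7,7,19,19) → FL=S FR=S RL=W RR=W
cmd 5: advance +5 → t=77, phase=(12,12,0,0) → FL=S FR=S RL=S RR=S


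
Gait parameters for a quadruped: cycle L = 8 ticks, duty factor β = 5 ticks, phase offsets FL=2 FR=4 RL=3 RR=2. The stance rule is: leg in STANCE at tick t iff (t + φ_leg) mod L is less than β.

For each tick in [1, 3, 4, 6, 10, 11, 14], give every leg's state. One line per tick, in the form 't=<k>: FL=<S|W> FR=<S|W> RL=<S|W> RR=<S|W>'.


t=1: phase=(3,5,4,3) vs β=5 → FL=S FR=W RL=S RR=S
t=3: phase=(5,7,6,5) vs β=5 → FL=W FR=W RL=W RR=W
t=4: phase=(6,0,7,6) vs β=5 → FL=W FR=S RL=W RR=W
t=6: phase=(0,2,1,0) vs β=5 → FL=S FR=S RL=S RR=S
t=10: phase=(4,6,5,4) vs β=5 → FL=S FR=W RL=W RR=S
t=11: phase=(5,7,6,5) vs β=5 → FL=W FR=W RL=W RR=W
t=14: phase=(0,2,1,0) vs β=5 → FL=S FR=S RL=S RR=S

t=1: FL=S FR=W RL=S RR=S
t=3: FL=W FR=W RL=W RR=W
t=4: FL=W FR=S RL=W RR=W
t=6: FL=S FR=S RL=S RR=S
t=10: FL=S FR=W RL=W RR=S
t=11: FL=W FR=W RL=W RR=W
t=14: FL=S FR=S RL=S RR=S


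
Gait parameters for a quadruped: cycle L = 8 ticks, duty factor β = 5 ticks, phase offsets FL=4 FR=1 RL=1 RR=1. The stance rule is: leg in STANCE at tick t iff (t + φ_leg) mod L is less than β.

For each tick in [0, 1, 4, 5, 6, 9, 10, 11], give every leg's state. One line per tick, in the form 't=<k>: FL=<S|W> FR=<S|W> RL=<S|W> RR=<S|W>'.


t=0: phase=(4,1,1,1) vs β=5 → FL=S FR=S RL=S RR=S
t=1: phase=(5,2,2,2) vs β=5 → FL=W FR=S RL=S RR=S
t=4: phase=(0,5,5,5) vs β=5 → FL=S FR=W RL=W RR=W
t=5: phase=(1,6,6,6) vs β=5 → FL=S FR=W RL=W RR=W
t=6: phase=(2,7,7,7) vs β=5 → FL=S FR=W RL=W RR=W
t=9: phase=(5,2,2,2) vs β=5 → FL=W FR=S RL=S RR=S
t=10: phase=(6,3,3,3) vs β=5 → FL=W FR=S RL=S RR=S
t=11: phase=(7,4,4,4) vs β=5 → FL=W FR=S RL=S RR=S

t=0: FL=S FR=S RL=S RR=S
t=1: FL=W FR=S RL=S RR=S
t=4: FL=S FR=W RL=W RR=W
t=5: FL=S FR=W RL=W RR=W
t=6: FL=S FR=W RL=W RR=W
t=9: FL=W FR=S RL=S RR=S
t=10: FL=W FR=S RL=S RR=S
t=11: FL=W FR=S RL=S RR=S


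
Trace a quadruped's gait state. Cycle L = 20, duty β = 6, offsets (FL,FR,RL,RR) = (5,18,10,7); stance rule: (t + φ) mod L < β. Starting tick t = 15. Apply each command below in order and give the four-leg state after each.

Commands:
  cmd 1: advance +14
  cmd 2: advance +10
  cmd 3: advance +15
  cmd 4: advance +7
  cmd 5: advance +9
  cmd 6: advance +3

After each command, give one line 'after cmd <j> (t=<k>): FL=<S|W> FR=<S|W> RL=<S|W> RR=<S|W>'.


after cmd 1 (t=29): FL=W FR=W RL=W RR=W
after cmd 2 (t=39): FL=S FR=W RL=W RR=W
after cmd 3 (t=54): FL=W FR=W RL=S RR=S
after cmd 4 (t=61): FL=W FR=W RL=W RR=W
after cmd 5 (t=70): FL=W FR=W RL=S RR=W
after cmd 6 (t=73): FL=W FR=W RL=S RR=S

start t=15: FL=S FR=W RL=S RR=S
cmd 1: advance +14 → t=29, phase=(14,7,19,16) → FL=W FR=W RL=W RR=W
cmd 2: advance +10 → t=39, phase=(4,17,9,6) → FL=S FR=W RL=W RR=W
cmd 3: advance +15 → t=54, phase=(19,12,4,1) → FL=W FR=W RL=S RR=S
cmd 4: advance +7 → t=61, phase=(6,19,11,8) → FL=W FR=W RL=W RR=W
cmd 5: advance +9 → t=70, phase=(15,8,0,17) → FL=W FR=W RL=S RR=W
cmd 6: advance +3 → t=73, phase=(18,11,3,0) → FL=W FR=W RL=S RR=S


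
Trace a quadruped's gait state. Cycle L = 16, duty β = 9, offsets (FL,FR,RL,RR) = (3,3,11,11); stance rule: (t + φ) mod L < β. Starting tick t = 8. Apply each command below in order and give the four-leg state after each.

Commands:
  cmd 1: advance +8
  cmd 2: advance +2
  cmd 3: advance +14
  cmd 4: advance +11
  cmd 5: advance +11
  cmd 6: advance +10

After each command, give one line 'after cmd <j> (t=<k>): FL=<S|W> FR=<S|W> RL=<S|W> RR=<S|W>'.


after cmd 1 (t=16): FL=S FR=S RL=W RR=W
after cmd 2 (t=18): FL=S FR=S RL=W RR=W
after cmd 3 (t=32): FL=S FR=S RL=W RR=W
after cmd 4 (t=43): FL=W FR=W RL=S RR=S
after cmd 5 (t=54): FL=W FR=W RL=S RR=S
after cmd 6 (t=64): FL=S FR=S RL=W RR=W

start t=8: FL=W FR=W RL=S RR=S
cmd 1: advance +8 → t=16, phase=(3,3,11,11) → FL=S FR=S RL=W RR=W
cmd 2: advance +2 → t=18, phase=(5,5,13,13) → FL=S FR=S RL=W RR=W
cmd 3: advance +14 → t=32, phase=(3,3,11,11) → FL=S FR=S RL=W RR=W
cmd 4: advance +11 → t=43, phase=(14,14,6,6) → FL=W FR=W RL=S RR=S
cmd 5: advance +11 → t=54, phase=(9,9,1,1) → FL=W FR=W RL=S RR=S
cmd 6: advance +10 → t=64, phase=(3,3,11,11) → FL=S FR=S RL=W RR=W


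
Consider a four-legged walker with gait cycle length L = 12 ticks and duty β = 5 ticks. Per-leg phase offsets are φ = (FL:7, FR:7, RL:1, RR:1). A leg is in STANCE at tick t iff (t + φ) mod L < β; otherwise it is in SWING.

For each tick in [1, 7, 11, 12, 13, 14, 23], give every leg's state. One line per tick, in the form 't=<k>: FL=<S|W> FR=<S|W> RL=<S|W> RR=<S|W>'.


t=1: phase=(8,8,2,2) vs β=5 → FL=W FR=W RL=S RR=S
t=7: phase=(2,2,8,8) vs β=5 → FL=S FR=S RL=W RR=W
t=11: phase=(6,6,0,0) vs β=5 → FL=W FR=W RL=S RR=S
t=12: phase=(7,7,1,1) vs β=5 → FL=W FR=W RL=S RR=S
t=13: phase=(8,8,2,2) vs β=5 → FL=W FR=W RL=S RR=S
t=14: phase=(9,9,3,3) vs β=5 → FL=W FR=W RL=S RR=S
t=23: phase=(6,6,0,0) vs β=5 → FL=W FR=W RL=S RR=S

t=1: FL=W FR=W RL=S RR=S
t=7: FL=S FR=S RL=W RR=W
t=11: FL=W FR=W RL=S RR=S
t=12: FL=W FR=W RL=S RR=S
t=13: FL=W FR=W RL=S RR=S
t=14: FL=W FR=W RL=S RR=S
t=23: FL=W FR=W RL=S RR=S


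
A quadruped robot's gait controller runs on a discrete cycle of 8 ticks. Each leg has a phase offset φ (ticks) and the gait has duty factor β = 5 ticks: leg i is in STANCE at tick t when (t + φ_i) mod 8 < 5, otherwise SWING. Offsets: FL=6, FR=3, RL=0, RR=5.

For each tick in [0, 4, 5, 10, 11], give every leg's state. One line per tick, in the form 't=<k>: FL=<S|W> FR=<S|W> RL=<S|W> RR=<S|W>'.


t=0: FL=W FR=S RL=S RR=W
t=4: FL=S FR=W RL=S RR=S
t=5: FL=S FR=S RL=W RR=S
t=10: FL=S FR=W RL=S RR=W
t=11: FL=S FR=W RL=S RR=S

t=0: phase=(6,3,0,5) vs β=5 → FL=W FR=S RL=S RR=W
t=4: phase=(2,7,4,1) vs β=5 → FL=S FR=W RL=S RR=S
t=5: phase=(3,0,5,2) vs β=5 → FL=S FR=S RL=W RR=S
t=10: phase=(0,5,2,7) vs β=5 → FL=S FR=W RL=S RR=W
t=11: phase=(1,6,3,0) vs β=5 → FL=S FR=W RL=S RR=S


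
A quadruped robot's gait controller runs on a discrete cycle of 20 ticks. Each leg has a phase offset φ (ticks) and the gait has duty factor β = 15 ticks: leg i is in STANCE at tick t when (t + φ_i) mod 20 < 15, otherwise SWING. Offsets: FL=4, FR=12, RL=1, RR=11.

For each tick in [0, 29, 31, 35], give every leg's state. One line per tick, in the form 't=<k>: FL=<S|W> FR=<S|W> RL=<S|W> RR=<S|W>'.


t=0: phase=(4,12,1,11) vs β=15 → FL=S FR=S RL=S RR=S
t=29: phase=(13,1,10,0) vs β=15 → FL=S FR=S RL=S RR=S
t=31: phase=(15,3,12,2) vs β=15 → FL=W FR=S RL=S RR=S
t=35: phase=(19,7,16,6) vs β=15 → FL=W FR=S RL=W RR=S

t=0: FL=S FR=S RL=S RR=S
t=29: FL=S FR=S RL=S RR=S
t=31: FL=W FR=S RL=S RR=S
t=35: FL=W FR=S RL=W RR=S


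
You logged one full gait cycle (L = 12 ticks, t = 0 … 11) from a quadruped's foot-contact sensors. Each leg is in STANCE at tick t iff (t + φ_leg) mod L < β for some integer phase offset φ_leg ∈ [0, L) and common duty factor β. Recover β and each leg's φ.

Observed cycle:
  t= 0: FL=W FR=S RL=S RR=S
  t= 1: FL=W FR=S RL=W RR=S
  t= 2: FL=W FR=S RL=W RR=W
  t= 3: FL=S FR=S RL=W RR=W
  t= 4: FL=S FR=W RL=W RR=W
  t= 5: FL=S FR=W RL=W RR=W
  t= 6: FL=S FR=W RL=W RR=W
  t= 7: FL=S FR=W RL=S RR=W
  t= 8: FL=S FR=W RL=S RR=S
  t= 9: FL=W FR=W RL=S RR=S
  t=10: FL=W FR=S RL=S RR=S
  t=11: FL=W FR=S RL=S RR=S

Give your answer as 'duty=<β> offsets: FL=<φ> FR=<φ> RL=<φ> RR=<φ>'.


duty=6 offsets: FL=9 FR=2 RL=5 RR=4

duty β = stance ticks per leg = 6
FL: stance ticks = 6; W→S at t=3 → φ=9
FR: stance ticks = 6; W→S at t=10 → φ=2
RL: stance ticks = 6; W→S at t=7 → φ=5
RR: stance ticks = 6; W→S at t=8 → φ=4


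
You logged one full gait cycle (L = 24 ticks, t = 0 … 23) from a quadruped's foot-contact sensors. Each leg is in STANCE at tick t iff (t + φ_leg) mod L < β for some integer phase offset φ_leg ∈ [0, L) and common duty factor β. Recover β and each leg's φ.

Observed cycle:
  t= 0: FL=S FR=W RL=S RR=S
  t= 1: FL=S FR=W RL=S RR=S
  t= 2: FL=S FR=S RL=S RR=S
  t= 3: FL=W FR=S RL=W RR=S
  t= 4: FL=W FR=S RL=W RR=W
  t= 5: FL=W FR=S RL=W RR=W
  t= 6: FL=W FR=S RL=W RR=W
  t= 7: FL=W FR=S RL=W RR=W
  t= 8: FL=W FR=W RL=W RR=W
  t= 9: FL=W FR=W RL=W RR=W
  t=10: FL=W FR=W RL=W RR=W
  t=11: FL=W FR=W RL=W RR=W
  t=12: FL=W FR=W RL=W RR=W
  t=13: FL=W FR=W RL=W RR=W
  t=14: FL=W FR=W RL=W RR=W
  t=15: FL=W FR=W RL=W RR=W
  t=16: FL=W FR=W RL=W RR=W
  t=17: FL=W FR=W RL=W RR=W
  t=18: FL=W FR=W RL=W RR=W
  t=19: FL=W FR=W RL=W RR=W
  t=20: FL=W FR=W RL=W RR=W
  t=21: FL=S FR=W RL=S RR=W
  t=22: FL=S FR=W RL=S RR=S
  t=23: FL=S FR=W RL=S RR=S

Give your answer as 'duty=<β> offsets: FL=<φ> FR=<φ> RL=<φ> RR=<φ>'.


duty β = stance ticks per leg = 6
FL: stance ticks = 6; W→S at t=21 → φ=3
FR: stance ticks = 6; W→S at t=2 → φ=22
RL: stance ticks = 6; W→S at t=21 → φ=3
RR: stance ticks = 6; W→S at t=22 → φ=2

duty=6 offsets: FL=3 FR=22 RL=3 RR=2


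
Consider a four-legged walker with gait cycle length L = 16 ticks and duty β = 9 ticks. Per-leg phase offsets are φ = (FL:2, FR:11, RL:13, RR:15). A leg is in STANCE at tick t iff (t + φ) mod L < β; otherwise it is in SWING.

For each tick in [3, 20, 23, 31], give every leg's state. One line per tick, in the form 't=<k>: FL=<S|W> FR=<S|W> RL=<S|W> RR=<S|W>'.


t=3: phase=(5,14,0,2) vs β=9 → FL=S FR=W RL=S RR=S
t=20: phase=(6,15,1,3) vs β=9 → FL=S FR=W RL=S RR=S
t=23: phase=(9,2,4,6) vs β=9 → FL=W FR=S RL=S RR=S
t=31: phase=(1,10,12,14) vs β=9 → FL=S FR=W RL=W RR=W

t=3: FL=S FR=W RL=S RR=S
t=20: FL=S FR=W RL=S RR=S
t=23: FL=W FR=S RL=S RR=S
t=31: FL=S FR=W RL=W RR=W


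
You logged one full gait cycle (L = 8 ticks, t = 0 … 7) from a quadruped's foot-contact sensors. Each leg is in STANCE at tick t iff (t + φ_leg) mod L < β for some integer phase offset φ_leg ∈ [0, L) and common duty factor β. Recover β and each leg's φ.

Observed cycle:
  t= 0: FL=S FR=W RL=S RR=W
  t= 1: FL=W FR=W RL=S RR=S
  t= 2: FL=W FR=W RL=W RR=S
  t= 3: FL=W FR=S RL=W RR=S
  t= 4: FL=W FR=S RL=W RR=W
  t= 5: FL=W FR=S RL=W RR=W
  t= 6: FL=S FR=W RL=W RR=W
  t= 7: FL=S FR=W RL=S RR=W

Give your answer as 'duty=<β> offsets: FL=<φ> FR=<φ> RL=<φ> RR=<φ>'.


duty β = stance ticks per leg = 3
FL: stance ticks = 3; W→S at t=6 → φ=2
FR: stance ticks = 3; W→S at t=3 → φ=5
RL: stance ticks = 3; W→S at t=7 → φ=1
RR: stance ticks = 3; W→S at t=1 → φ=7

duty=3 offsets: FL=2 FR=5 RL=1 RR=7


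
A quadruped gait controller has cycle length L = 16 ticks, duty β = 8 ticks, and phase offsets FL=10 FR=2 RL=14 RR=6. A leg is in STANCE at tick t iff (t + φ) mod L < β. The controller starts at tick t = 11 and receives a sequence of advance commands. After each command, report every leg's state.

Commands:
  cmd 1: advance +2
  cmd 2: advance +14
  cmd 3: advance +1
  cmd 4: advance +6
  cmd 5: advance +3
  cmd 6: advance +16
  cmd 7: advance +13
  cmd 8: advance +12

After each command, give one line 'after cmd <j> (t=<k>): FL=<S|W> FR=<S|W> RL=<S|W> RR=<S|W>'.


after cmd 1 (t=13): FL=S FR=W RL=W RR=S
after cmd 2 (t=27): FL=S FR=W RL=W RR=S
after cmd 3 (t=28): FL=S FR=W RL=W RR=S
after cmd 4 (t=34): FL=W FR=S RL=S RR=W
after cmd 5 (t=37): FL=W FR=S RL=S RR=W
after cmd 6 (t=53): FL=W FR=S RL=S RR=W
after cmd 7 (t=66): FL=W FR=S RL=S RR=W
after cmd 8 (t=78): FL=W FR=S RL=W RR=S

start t=11: FL=S FR=W RL=W RR=S
cmd 1: advance +2 → t=13, phase=(7,15,11,3) → FL=S FR=W RL=W RR=S
cmd 2: advance +14 → t=27, phase=(5,13,9,1) → FL=S FR=W RL=W RR=S
cmd 3: advance +1 → t=28, phase=(6,14,10,2) → FL=S FR=W RL=W RR=S
cmd 4: advance +6 → t=34, phase=(12,4,0,8) → FL=W FR=S RL=S RR=W
cmd 5: advance +3 → t=37, phase=(15,7,3,11) → FL=W FR=S RL=S RR=W
cmd 6: advance +16 → t=53, phase=(15,7,3,11) → FL=W FR=S RL=S RR=W
cmd 7: advance +13 → t=66, phase=(12,4,0,8) → FL=W FR=S RL=S RR=W
cmd 8: advance +12 → t=78, phase=(8,0,12,4) → FL=W FR=S RL=W RR=S


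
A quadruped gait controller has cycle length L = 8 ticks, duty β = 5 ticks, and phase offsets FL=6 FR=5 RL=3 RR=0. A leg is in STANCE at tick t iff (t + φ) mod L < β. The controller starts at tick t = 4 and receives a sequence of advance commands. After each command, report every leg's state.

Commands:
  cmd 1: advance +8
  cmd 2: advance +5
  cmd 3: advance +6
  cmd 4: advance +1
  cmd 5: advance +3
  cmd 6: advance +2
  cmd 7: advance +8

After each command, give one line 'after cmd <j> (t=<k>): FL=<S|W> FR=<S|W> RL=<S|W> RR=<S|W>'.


start t=4: FL=S FR=S RL=W RR=S
cmd 1: advance +8 → t=12, phase=(2,1,7,4) → FL=S FR=S RL=W RR=S
cmd 2: advance +5 → t=17, phase=(7,6,4,1) → FL=W FR=W RL=S RR=S
cmd 3: advance +6 → t=23, phase=(5,4,2,7) → FL=W FR=S RL=S RR=W
cmd 4: advance +1 → t=24, phase=(6,5,3,0) → FL=W FR=W RL=S RR=S
cmd 5: advance +3 → t=27, phase=(1,0,6,3) → FL=S FR=S RL=W RR=S
cmd 6: advance +2 → t=29, phase=(3,2,0,5) → FL=S FR=S RL=S RR=W
cmd 7: advance +8 → t=37, phase=(3,2,0,5) → FL=S FR=S RL=S RR=W

after cmd 1 (t=12): FL=S FR=S RL=W RR=S
after cmd 2 (t=17): FL=W FR=W RL=S RR=S
after cmd 3 (t=23): FL=W FR=S RL=S RR=W
after cmd 4 (t=24): FL=W FR=W RL=S RR=S
after cmd 5 (t=27): FL=S FR=S RL=W RR=S
after cmd 6 (t=29): FL=S FR=S RL=S RR=W
after cmd 7 (t=37): FL=S FR=S RL=S RR=W


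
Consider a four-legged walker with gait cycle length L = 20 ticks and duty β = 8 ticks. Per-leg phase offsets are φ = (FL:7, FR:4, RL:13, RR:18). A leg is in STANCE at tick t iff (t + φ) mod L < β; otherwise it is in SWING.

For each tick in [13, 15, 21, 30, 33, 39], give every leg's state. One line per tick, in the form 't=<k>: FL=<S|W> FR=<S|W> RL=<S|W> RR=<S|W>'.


t=13: phase=(0,17,6,11) vs β=8 → FL=S FR=W RL=S RR=W
t=15: phase=(2,19,8,13) vs β=8 → FL=S FR=W RL=W RR=W
t=21: phase=(8,5,14,19) vs β=8 → FL=W FR=S RL=W RR=W
t=30: phase=(17,14,3,8) vs β=8 → FL=W FR=W RL=S RR=W
t=33: phase=(0,17,6,11) vs β=8 → FL=S FR=W RL=S RR=W
t=39: phase=(6,3,12,17) vs β=8 → FL=S FR=S RL=W RR=W

t=13: FL=S FR=W RL=S RR=W
t=15: FL=S FR=W RL=W RR=W
t=21: FL=W FR=S RL=W RR=W
t=30: FL=W FR=W RL=S RR=W
t=33: FL=S FR=W RL=S RR=W
t=39: FL=S FR=S RL=W RR=W


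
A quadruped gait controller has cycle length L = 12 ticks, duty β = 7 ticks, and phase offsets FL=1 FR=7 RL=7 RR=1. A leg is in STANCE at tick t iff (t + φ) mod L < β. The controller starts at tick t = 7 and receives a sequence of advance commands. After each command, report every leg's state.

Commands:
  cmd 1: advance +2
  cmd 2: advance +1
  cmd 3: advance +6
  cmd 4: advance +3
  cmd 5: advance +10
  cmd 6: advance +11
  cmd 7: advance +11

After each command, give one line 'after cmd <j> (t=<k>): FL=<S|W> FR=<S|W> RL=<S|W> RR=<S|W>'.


after cmd 1 (t=9): FL=W FR=S RL=S RR=W
after cmd 2 (t=10): FL=W FR=S RL=S RR=W
after cmd 3 (t=16): FL=S FR=W RL=W RR=S
after cmd 4 (t=19): FL=W FR=S RL=S RR=W
after cmd 5 (t=29): FL=S FR=S RL=S RR=S
after cmd 6 (t=40): FL=S FR=W RL=W RR=S
after cmd 7 (t=51): FL=S FR=W RL=W RR=S

start t=7: FL=W FR=S RL=S RR=W
cmd 1: advance +2 → t=9, phase=(10,4,4,10) → FL=W FR=S RL=S RR=W
cmd 2: advance +1 → t=10, phase=(11,5,5,11) → FL=W FR=S RL=S RR=W
cmd 3: advance +6 → t=16, phase=(5,11,11,5) → FL=S FR=W RL=W RR=S
cmd 4: advance +3 → t=19, phase=(8,2,2,8) → FL=W FR=S RL=S RR=W
cmd 5: advance +10 → t=29, phase=(6,0,0,6) → FL=S FR=S RL=S RR=S
cmd 6: advance +11 → t=40, phase=(5,11,11,5) → FL=S FR=W RL=W RR=S
cmd 7: advance +11 → t=51, phase=(4,10,10,4) → FL=S FR=W RL=W RR=S


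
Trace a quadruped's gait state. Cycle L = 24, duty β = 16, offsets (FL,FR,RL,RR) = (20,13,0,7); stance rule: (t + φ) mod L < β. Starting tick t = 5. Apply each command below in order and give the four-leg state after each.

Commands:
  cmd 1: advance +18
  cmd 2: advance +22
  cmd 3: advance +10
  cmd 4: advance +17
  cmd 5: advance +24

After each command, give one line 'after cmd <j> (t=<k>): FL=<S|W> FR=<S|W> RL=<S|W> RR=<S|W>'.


start t=5: FL=S FR=W RL=S RR=S
cmd 1: advance +18 → t=23, phase=(19,12,23,6) → FL=W FR=S RL=W RR=S
cmd 2: advance +22 → t=45, phase=(17,10,21,4) → FL=W FR=S RL=W RR=S
cmd 3: advance +10 → t=55, phase=(3,20,7,14) → FL=S FR=W RL=S RR=S
cmd 4: advance +17 → t=72, phase=(20,13,0,7) → FL=W FR=S RL=S RR=S
cmd 5: advance +24 → t=96, phase=(20,13,0,7) → FL=W FR=S RL=S RR=S

after cmd 1 (t=23): FL=W FR=S RL=W RR=S
after cmd 2 (t=45): FL=W FR=S RL=W RR=S
after cmd 3 (t=55): FL=S FR=W RL=S RR=S
after cmd 4 (t=72): FL=W FR=S RL=S RR=S
after cmd 5 (t=96): FL=W FR=S RL=S RR=S


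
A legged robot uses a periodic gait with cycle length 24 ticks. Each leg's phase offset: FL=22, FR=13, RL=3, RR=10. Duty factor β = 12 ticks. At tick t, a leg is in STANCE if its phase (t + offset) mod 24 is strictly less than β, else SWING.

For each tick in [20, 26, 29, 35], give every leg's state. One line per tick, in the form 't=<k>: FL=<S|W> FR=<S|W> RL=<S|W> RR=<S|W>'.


t=20: phase=(18,9,23,6) vs β=12 → FL=W FR=S RL=W RR=S
t=26: phase=(0,15,5,12) vs β=12 → FL=S FR=W RL=S RR=W
t=29: phase=(3,18,8,15) vs β=12 → FL=S FR=W RL=S RR=W
t=35: phase=(9,0,14,21) vs β=12 → FL=S FR=S RL=W RR=W

t=20: FL=W FR=S RL=W RR=S
t=26: FL=S FR=W RL=S RR=W
t=29: FL=S FR=W RL=S RR=W
t=35: FL=S FR=S RL=W RR=W


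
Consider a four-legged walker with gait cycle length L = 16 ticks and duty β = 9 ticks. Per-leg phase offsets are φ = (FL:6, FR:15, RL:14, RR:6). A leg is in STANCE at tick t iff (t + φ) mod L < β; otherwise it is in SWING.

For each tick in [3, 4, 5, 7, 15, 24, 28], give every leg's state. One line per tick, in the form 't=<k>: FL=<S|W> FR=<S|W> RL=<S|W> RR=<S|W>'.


t=3: phase=(9,2,1,9) vs β=9 → FL=W FR=S RL=S RR=W
t=4: phase=(10,3,2,10) vs β=9 → FL=W FR=S RL=S RR=W
t=5: phase=(11,4,3,11) vs β=9 → FL=W FR=S RL=S RR=W
t=7: phase=(13,6,5,13) vs β=9 → FL=W FR=S RL=S RR=W
t=15: phase=(5,14,13,5) vs β=9 → FL=S FR=W RL=W RR=S
t=24: phase=(14,7,6,14) vs β=9 → FL=W FR=S RL=S RR=W
t=28: phase=(2,11,10,2) vs β=9 → FL=S FR=W RL=W RR=S

t=3: FL=W FR=S RL=S RR=W
t=4: FL=W FR=S RL=S RR=W
t=5: FL=W FR=S RL=S RR=W
t=7: FL=W FR=S RL=S RR=W
t=15: FL=S FR=W RL=W RR=S
t=24: FL=W FR=S RL=S RR=W
t=28: FL=S FR=W RL=W RR=S


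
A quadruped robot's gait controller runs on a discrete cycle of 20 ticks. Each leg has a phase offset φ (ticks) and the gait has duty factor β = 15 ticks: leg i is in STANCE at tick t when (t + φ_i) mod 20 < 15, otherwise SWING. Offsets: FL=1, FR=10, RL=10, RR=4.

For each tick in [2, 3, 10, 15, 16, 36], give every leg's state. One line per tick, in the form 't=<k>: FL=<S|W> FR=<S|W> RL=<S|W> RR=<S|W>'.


t=2: FL=S FR=S RL=S RR=S
t=3: FL=S FR=S RL=S RR=S
t=10: FL=S FR=S RL=S RR=S
t=15: FL=W FR=S RL=S RR=W
t=16: FL=W FR=S RL=S RR=S
t=36: FL=W FR=S RL=S RR=S

t=2: phase=(3,12,12,6) vs β=15 → FL=S FR=S RL=S RR=S
t=3: phase=(4,13,13,7) vs β=15 → FL=S FR=S RL=S RR=S
t=10: phase=(11,0,0,14) vs β=15 → FL=S FR=S RL=S RR=S
t=15: phase=(16,5,5,19) vs β=15 → FL=W FR=S RL=S RR=W
t=16: phase=(17,6,6,0) vs β=15 → FL=W FR=S RL=S RR=S
t=36: phase=(17,6,6,0) vs β=15 → FL=W FR=S RL=S RR=S


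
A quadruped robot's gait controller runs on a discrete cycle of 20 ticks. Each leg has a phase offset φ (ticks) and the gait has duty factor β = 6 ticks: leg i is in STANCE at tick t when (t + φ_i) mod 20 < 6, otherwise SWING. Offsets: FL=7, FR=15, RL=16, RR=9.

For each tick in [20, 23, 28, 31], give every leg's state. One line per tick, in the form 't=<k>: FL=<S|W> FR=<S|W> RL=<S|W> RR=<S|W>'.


t=20: phase=(7,15,16,9) vs β=6 → FL=W FR=W RL=W RR=W
t=23: phase=(10,18,19,12) vs β=6 → FL=W FR=W RL=W RR=W
t=28: phase=(15,3,4,17) vs β=6 → FL=W FR=S RL=S RR=W
t=31: phase=(18,6,7,0) vs β=6 → FL=W FR=W RL=W RR=S

t=20: FL=W FR=W RL=W RR=W
t=23: FL=W FR=W RL=W RR=W
t=28: FL=W FR=S RL=S RR=W
t=31: FL=W FR=W RL=W RR=S


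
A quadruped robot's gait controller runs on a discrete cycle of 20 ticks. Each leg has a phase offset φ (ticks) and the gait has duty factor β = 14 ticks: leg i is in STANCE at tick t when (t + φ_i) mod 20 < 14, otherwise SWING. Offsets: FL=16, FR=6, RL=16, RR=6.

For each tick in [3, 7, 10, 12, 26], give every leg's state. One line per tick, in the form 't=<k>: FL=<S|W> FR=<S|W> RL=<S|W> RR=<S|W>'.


t=3: phase=(19,9,19,9) vs β=14 → FL=W FR=S RL=W RR=S
t=7: phase=(3,13,3,13) vs β=14 → FL=S FR=S RL=S RR=S
t=10: phase=(6,16,6,16) vs β=14 → FL=S FR=W RL=S RR=W
t=12: phase=(8,18,8,18) vs β=14 → FL=S FR=W RL=S RR=W
t=26: phase=(2,12,2,12) vs β=14 → FL=S FR=S RL=S RR=S

t=3: FL=W FR=S RL=W RR=S
t=7: FL=S FR=S RL=S RR=S
t=10: FL=S FR=W RL=S RR=W
t=12: FL=S FR=W RL=S RR=W
t=26: FL=S FR=S RL=S RR=S


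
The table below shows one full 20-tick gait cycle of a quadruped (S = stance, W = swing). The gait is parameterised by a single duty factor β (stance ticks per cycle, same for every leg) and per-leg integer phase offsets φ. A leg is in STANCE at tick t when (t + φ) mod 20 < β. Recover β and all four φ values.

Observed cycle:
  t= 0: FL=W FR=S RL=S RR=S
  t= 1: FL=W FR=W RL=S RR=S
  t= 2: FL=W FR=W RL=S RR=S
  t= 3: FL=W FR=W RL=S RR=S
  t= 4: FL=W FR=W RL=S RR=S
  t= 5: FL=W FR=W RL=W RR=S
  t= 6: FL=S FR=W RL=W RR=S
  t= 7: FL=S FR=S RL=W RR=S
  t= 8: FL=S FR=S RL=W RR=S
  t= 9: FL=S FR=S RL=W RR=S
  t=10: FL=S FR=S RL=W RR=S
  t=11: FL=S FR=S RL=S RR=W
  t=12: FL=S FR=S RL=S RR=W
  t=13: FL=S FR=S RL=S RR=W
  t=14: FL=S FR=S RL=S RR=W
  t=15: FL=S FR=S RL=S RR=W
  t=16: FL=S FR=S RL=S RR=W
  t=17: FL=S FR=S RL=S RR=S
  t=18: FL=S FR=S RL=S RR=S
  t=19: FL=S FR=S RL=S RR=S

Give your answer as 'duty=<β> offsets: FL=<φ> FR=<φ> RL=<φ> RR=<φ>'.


duty=14 offsets: FL=14 FR=13 RL=9 RR=3

duty β = stance ticks per leg = 14
FL: stance ticks = 14; W→S at t=6 → φ=14
FR: stance ticks = 14; W→S at t=7 → φ=13
RL: stance ticks = 14; W→S at t=11 → φ=9
RR: stance ticks = 14; W→S at t=17 → φ=3


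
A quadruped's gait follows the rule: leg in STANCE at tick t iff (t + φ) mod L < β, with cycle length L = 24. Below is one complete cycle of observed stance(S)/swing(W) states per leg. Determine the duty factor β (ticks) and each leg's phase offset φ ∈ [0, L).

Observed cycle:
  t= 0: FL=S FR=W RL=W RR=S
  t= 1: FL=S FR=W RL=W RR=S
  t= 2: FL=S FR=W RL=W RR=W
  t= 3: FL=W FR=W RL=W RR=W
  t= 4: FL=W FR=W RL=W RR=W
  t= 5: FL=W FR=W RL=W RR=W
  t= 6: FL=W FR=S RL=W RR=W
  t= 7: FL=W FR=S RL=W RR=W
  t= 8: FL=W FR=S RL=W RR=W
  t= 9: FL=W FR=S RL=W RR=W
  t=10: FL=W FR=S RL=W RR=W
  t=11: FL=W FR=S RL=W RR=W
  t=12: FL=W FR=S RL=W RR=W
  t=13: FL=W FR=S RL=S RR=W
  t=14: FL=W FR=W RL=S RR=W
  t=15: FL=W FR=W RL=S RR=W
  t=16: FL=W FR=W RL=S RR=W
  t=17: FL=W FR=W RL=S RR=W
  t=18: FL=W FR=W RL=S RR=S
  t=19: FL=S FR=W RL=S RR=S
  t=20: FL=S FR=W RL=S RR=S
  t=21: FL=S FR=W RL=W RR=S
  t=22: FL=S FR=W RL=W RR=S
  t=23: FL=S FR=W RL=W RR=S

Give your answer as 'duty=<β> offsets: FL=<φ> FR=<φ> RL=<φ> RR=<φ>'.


duty=8 offsets: FL=5 FR=18 RL=11 RR=6

duty β = stance ticks per leg = 8
FL: stance ticks = 8; W→S at t=19 → φ=5
FR: stance ticks = 8; W→S at t=6 → φ=18
RL: stance ticks = 8; W→S at t=13 → φ=11
RR: stance ticks = 8; W→S at t=18 → φ=6


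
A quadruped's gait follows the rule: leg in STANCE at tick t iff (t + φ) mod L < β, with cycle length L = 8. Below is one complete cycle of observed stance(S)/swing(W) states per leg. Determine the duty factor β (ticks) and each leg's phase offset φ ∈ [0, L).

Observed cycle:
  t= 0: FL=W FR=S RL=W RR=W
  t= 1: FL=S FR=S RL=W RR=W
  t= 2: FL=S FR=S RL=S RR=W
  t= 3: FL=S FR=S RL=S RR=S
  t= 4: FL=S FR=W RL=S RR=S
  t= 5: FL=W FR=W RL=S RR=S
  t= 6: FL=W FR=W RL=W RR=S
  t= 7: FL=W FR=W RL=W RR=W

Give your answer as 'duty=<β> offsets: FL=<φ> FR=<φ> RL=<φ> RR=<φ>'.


duty β = stance ticks per leg = 4
FL: stance ticks = 4; W→S at t=1 → φ=7
FR: stance ticks = 4; W→S at t=0 → φ=0
RL: stance ticks = 4; W→S at t=2 → φ=6
RR: stance ticks = 4; W→S at t=3 → φ=5

duty=4 offsets: FL=7 FR=0 RL=6 RR=5


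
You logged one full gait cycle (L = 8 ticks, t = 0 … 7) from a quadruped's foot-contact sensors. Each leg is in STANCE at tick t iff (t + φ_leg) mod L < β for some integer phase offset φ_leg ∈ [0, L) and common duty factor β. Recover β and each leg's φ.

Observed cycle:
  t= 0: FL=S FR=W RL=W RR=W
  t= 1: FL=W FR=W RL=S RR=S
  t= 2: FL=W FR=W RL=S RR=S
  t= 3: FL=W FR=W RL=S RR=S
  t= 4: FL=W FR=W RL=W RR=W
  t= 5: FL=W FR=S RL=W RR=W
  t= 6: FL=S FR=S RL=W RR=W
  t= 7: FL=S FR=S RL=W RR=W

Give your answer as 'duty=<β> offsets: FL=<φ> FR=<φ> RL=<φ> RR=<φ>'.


duty β = stance ticks per leg = 3
FL: stance ticks = 3; W→S at t=6 → φ=2
FR: stance ticks = 3; W→S at t=5 → φ=3
RL: stance ticks = 3; W→S at t=1 → φ=7
RR: stance ticks = 3; W→S at t=1 → φ=7

duty=3 offsets: FL=2 FR=3 RL=7 RR=7


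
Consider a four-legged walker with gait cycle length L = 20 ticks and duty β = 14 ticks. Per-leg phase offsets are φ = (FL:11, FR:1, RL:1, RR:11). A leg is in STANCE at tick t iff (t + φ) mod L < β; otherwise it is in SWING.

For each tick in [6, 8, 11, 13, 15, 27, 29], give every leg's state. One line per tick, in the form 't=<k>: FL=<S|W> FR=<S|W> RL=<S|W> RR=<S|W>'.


t=6: FL=W FR=S RL=S RR=W
t=8: FL=W FR=S RL=S RR=W
t=11: FL=S FR=S RL=S RR=S
t=13: FL=S FR=W RL=W RR=S
t=15: FL=S FR=W RL=W RR=S
t=27: FL=W FR=S RL=S RR=W
t=29: FL=S FR=S RL=S RR=S

t=6: phase=(17,7,7,17) vs β=14 → FL=W FR=S RL=S RR=W
t=8: phase=(19,9,9,19) vs β=14 → FL=W FR=S RL=S RR=W
t=11: phase=(2,12,12,2) vs β=14 → FL=S FR=S RL=S RR=S
t=13: phase=(4,14,14,4) vs β=14 → FL=S FR=W RL=W RR=S
t=15: phase=(6,16,16,6) vs β=14 → FL=S FR=W RL=W RR=S
t=27: phase=(18,8,8,18) vs β=14 → FL=W FR=S RL=S RR=W
t=29: phase=(0,10,10,0) vs β=14 → FL=S FR=S RL=S RR=S


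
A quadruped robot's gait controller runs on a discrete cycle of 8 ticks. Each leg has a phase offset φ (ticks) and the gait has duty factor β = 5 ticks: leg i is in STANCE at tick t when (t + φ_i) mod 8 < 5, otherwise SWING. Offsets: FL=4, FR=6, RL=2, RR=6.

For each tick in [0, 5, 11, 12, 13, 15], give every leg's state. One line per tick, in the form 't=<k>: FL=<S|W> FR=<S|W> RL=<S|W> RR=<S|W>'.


t=0: phase=(4,6,2,6) vs β=5 → FL=S FR=W RL=S RR=W
t=5: phase=(1,3,7,3) vs β=5 → FL=S FR=S RL=W RR=S
t=11: phase=(7,1,5,1) vs β=5 → FL=W FR=S RL=W RR=S
t=12: phase=(0,2,6,2) vs β=5 → FL=S FR=S RL=W RR=S
t=13: phase=(1,3,7,3) vs β=5 → FL=S FR=S RL=W RR=S
t=15: phase=(3,5,1,5) vs β=5 → FL=S FR=W RL=S RR=W

t=0: FL=S FR=W RL=S RR=W
t=5: FL=S FR=S RL=W RR=S
t=11: FL=W FR=S RL=W RR=S
t=12: FL=S FR=S RL=W RR=S
t=13: FL=S FR=S RL=W RR=S
t=15: FL=S FR=W RL=S RR=W
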